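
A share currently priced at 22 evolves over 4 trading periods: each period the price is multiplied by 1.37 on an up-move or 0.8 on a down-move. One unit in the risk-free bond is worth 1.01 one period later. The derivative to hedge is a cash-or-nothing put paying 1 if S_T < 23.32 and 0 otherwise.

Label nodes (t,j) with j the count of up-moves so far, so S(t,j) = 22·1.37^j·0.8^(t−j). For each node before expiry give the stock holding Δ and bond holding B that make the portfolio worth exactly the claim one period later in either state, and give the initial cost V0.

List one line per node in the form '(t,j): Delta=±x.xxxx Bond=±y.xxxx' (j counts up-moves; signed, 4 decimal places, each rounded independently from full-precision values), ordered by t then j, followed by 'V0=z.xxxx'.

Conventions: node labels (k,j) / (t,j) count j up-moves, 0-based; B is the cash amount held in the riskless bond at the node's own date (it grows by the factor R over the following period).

(0,0): Delta=-0.0341 Bond=1.2604
(1,0): Delta=-0.0455 Bond=1.4728
(1,1): Delta=-0.0228 Bond=0.9305
(2,0): Delta=-0.0455 Bond=1.4872
(2,1): Delta=-0.0455 Bond=1.4881
(2,2): Delta=0.0000 Bond=0.0000
(3,0): Delta=0.0000 Bond=0.9901
(3,1): Delta=-0.0909 Bond=2.3797
(3,2): Delta=0.0000 Bond=0.0000
(3,3): Delta=0.0000 Bond=0.0000
V0=0.5097

The replicating-portfolio and risk-neutral prices coincide; use p* = (1.01−0.8)/(1.37−0.8) = 0.3684 for the latter.
At maturity the claim pays: V(4,0)=1.0000, V(4,1)=1.0000, V(4,2)=0.0000, V(4,3)=0.0000, V(4,4)=0.0000
(3,0): S=11.2640. Δ = (V_up−V_dn)/(S_up−S_dn) = (1.0000−1.0000)/(15.4317−9.0112) = 0.0000. V = [p*·1.0000 + (1−p*)·1.0000]/1.01 = 0.9901. B = V − Δ·S = 0.9901.
(3,1): S=19.2896. Δ = (V_up−V_dn)/(S_up−S_dn) = (0.0000−1.0000)/(26.4268−15.4317) = -0.0909. V = [p*·0.0000 + (1−p*)·1.0000]/1.01 = 0.6253. B = V − Δ·S = 2.3797.
(3,2): S=33.0334. Δ = (V_up−V_dn)/(S_up−S_dn) = (0.0000−0.0000)/(45.2558−26.4268) = 0.0000. V = [p*·0.0000 + (1−p*)·0.0000]/1.01 = 0.0000. B = V − Δ·S = 0.0000.
(3,3): S=56.5698. Δ = (V_up−V_dn)/(S_up−S_dn) = (0.0000−0.0000)/(77.5006−45.2558) = 0.0000. V = [p*·0.0000 + (1−p*)·0.0000]/1.01 = 0.0000. B = V − Δ·S = 0.0000.
(2,0): S=14.0800. Δ = (V_up−V_dn)/(S_up−S_dn) = (0.6253−0.9901)/(19.2896−11.2640) = -0.0455. V = [p*·0.6253 + (1−p*)·0.9901]/1.01 = 0.8472. B = V − Δ·S = 1.4872.
(2,1): S=24.1120. Δ = (V_up−V_dn)/(S_up−S_dn) = (0.0000−0.6253)/(33.0334−19.2896) = -0.0455. V = [p*·0.0000 + (1−p*)·0.6253]/1.01 = 0.3910. B = V − Δ·S = 1.4881.
(2,2): S=41.2918. Δ = (V_up−V_dn)/(S_up−S_dn) = (0.0000−0.0000)/(56.5698−33.0334) = 0.0000. V = [p*·0.0000 + (1−p*)·0.0000]/1.01 = 0.0000. B = V − Δ·S = 0.0000.
(1,0): S=17.6000. Δ = (V_up−V_dn)/(S_up−S_dn) = (0.3910−0.8472)/(24.1120−14.0800) = -0.0455. V = [p*·0.3910 + (1−p*)·0.8472]/1.01 = 0.6724. B = V − Δ·S = 1.4728.
(1,1): S=30.1400. Δ = (V_up−V_dn)/(S_up−S_dn) = (0.0000−0.3910)/(41.2918−24.1120) = -0.0228. V = [p*·0.0000 + (1−p*)·0.3910]/1.01 = 0.2445. B = V − Δ·S = 0.9305.
(0,0): S=22.0000. Δ = (V_up−V_dn)/(S_up−S_dn) = (0.2445−0.6724)/(30.1400−17.6000) = -0.0341. V = [p*·0.2445 + (1−p*)·0.6724]/1.01 = 0.5097. B = V − Δ·S = 1.2604.
As a check, the time-0 holding Δ(0,0)·S0 + B(0,0) comes to 0.5097 — exactly V0.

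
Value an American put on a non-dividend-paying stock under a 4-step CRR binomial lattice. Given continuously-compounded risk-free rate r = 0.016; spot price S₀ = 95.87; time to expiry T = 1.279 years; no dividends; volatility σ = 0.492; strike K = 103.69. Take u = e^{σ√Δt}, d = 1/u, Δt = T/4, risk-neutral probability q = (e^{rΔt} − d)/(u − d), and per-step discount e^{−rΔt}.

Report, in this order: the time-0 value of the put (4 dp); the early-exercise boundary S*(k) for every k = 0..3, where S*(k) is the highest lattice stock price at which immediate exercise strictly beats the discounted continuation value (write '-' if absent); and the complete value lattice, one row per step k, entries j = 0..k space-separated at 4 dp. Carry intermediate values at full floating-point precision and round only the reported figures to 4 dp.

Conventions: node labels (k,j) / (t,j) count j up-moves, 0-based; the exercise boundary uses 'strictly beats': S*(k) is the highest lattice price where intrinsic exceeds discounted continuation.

price = 24.9753
boundary = - - 54.9584 72.5869
tree:
24.9753
35.5714 11.7801
48.7316 19.2363 2.4274
62.0789 31.1031 4.3569 0.0000
72.1846 48.7316 7.8200 0.0000 0.0000

Δt=0.31975  u=1.32076  d=0.75714  q=0.43999  discount=0.99490
step 4 (expiry): payoffs max(K−S,0) = 72.1846 48.7316 7.8200 0.0000 0.0000
step 3: (k=3,j=0): S=41.6111, K−S=62.0789, hold=61.5497 ⇒ V=62.0789 exercise | (k=3,j=1): S=72.5869, K−S=31.1031, hold=30.5740 ⇒ V=31.1031 exercise | (k=3,j=2): S=126.6214, K−S=0.0000, hold=4.3569 ⇒ V=4.3569 continue | (k=3,j=3): S=220.8798, K−S=0.0000, hold=0.0000 ⇒ V=0.0000 continue  boundary S*=72.5869
step 2: (k=2,j=0): S=54.9584, K−S=48.7316, hold=48.2025 ⇒ V=48.7316 exercise | (k=2,j=1): S=95.8700, K−S=7.8200, hold=19.2363 ⇒ V=19.2363 continue | (k=2,j=2): S=167.2367, K−S=0.0000, hold=2.4274 ⇒ V=2.4274 continue  boundary S*=54.9584
step 1: (k=1,j=0): S=72.5869, K−S=31.1031, hold=35.5714 ⇒ V=35.5714 continue | (k=1,j=1): S=126.6214, K−S=0.0000, hold=11.7801 ⇒ V=11.7801 continue  boundary S*=-
step 0: (k=0,j=0): S=95.8700, K−S=7.8200, hold=24.9753 ⇒ V=24.9753 continue  boundary S*=-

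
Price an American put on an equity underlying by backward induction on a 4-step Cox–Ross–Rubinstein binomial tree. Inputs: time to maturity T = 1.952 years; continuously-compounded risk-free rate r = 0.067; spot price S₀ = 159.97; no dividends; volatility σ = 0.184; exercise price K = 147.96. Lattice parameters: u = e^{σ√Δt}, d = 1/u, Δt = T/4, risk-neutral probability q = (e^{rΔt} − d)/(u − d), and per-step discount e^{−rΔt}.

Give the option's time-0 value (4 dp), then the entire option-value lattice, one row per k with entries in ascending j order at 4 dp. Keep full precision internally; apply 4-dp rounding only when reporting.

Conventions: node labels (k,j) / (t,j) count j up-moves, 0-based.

Δt=0.48800  u=1.13716  d=0.87938  q=0.59684  discount=0.96783
step 4 (expiry): payoffs max(K−S,0) = 52.2963 24.2534 0.0000 0.0000 0.0000
k=3: (k=3,j=0): S=108.7852, K−S=39.1748, hold=34.4153 ⇒ V=39.1748 exercise | (k=3,j=1): S=140.6746, K−S=7.2854, hold=9.4634 ⇒ V=9.4634 continue | (k=3,j=2): S=181.9120, K−S=0.0000, hold=0.0000 ⇒ V=0.0000 continue | (k=3,j=3): S=235.2378, K−S=0.0000, hold=0.0000 ⇒ V=0.0000 continue
k=2: (k=2,j=0): S=123.7066, K−S=24.2534, hold=20.7521 ⇒ V=24.2534 exercise | (k=2,j=1): S=159.9700, K−S=0.0000, hold=3.6925 ⇒ V=3.6925 continue | (k=2,j=2): S=206.8637, K−S=0.0000, hold=0.0000 ⇒ V=0.0000 continue
k=1: (k=1,j=0): S=140.6746, K−S=7.2854, hold=11.5964 ⇒ V=11.5964 continue | (k=1,j=1): S=181.9120, K−S=0.0000, hold=1.4408 ⇒ V=1.4408 continue
k=0: (k=0,j=0): S=159.9700, K−S=0.0000, hold=5.3571 ⇒ V=5.3571 continue

price = 5.3571
tree:
5.3571
11.5964 1.4408
24.2534 3.6925 0.0000
39.1748 9.4634 0.0000 0.0000
52.2963 24.2534 0.0000 0.0000 0.0000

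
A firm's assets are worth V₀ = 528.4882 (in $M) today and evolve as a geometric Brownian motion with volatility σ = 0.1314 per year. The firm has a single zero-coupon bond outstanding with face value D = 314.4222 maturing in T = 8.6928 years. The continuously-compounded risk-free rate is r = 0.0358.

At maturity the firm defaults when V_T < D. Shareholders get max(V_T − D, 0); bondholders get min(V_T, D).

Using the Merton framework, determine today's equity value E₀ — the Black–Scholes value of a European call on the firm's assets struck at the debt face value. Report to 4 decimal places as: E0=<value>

E0=298.9161

Work the structural quantities from V₀ = 528.4882 against face 314.4222:
d₁ = [ln(V₀/D) + (r + σ²/2)T] / (σ√T)
   = [ln(528.4882/314.4222) + (0.0358 + 0.5·0.1314²)·8.6928] / (0.1314·√8.6928)
   = [0.519284 + 0.386247] / 0.387414 = 2.337373
d₂ = d₁ − σ√T = 2.337373 − 0.387414 = 1.949959
N(d₁) = 0.990290,  N(d₂) = 0.974410,  e^(−rT) = 0.732566
E₀ = V₀·N(d₁) − D·e^(−rT)·N(d₂)
   = 528.4882·0.990290 − 314.4222·0.732566·0.974410 = 298.916097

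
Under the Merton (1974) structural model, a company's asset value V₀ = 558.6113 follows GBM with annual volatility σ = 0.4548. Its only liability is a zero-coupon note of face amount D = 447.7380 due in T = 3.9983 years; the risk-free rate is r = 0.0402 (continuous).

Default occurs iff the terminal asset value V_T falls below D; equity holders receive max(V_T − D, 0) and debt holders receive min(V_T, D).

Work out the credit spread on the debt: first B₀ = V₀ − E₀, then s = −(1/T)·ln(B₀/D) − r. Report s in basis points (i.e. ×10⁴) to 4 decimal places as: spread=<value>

With assets at 558.6113 and a single debt payment of 447.7380 at 3.9983 years:
d₁ = [ln(V₀/D) + (r + σ²/2)T] / (σ√T)
   = [ln(558.6113/447.7380) + (0.0402 + 0.5·0.4548²)·3.9983] / (0.4548·√3.9983)
   = [0.221246 + 0.574242] / 0.909407 = 0.874732
d₂ = d₁ − σ√T = 0.874732 − 0.909407 = -0.034674
N(d₁) = 0.809140,  N(d₂) = 0.486170,  e^(−rT) = 0.851521
E₀ = V₀·N(d₁) − D·e^(−rT)·N(d₂)
   = 558.6113·0.809140 − 447.7380·0.851521·0.486170 = 266.638730
B₀ = V₀ − E₀ = 558.6113 − 266.638730 = 291.972570
spread = −(1/T)·ln(B₀/D) − r = −(1/3.9983)·ln(291.972570/447.7380) − 0.0402 = 0.06673254
in basis points: 0.06673254 × 10⁴ = 667.3254 bp

spread=667.3254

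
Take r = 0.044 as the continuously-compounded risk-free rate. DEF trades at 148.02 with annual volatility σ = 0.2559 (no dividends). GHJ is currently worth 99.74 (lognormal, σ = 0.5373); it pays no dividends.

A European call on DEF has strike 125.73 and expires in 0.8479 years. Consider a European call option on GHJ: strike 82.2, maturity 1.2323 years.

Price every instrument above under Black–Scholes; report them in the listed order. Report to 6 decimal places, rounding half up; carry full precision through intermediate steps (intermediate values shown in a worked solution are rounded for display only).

[DEF call K=125.73]
σ√T = 0.2559·√0.8479 = 0.235637
d₁ = (ln(S/K) + (r+σ²/2)T) / (σ√T) = (ln(148.02/125.73) + (0.044+0.2559²/2)·0.8479) / 0.235637 = (0.163211 + 0.065070) / 0.235637 = 0.968782
d₂ = d₁ − σ√T = 0.968782 − 0.235637 = 0.733146
e^{−rT} = 0.963380
N(d₁) = 0.833673,  N(d₂) = 0.768265
price = S·N(d₁) − K·e^{−rT}·N(d₂) = 123.400298 − 93.056700 = 30.343598
[GHJ call K=82.2]
σ√T = 0.5373·√1.2323 = 0.596451
d₁ = (ln(S/K) + (r+σ²/2)T) / (σ√T) = (ln(99.74/82.2) + (0.044+0.5373²/2)·1.2323) / 0.596451 = (0.193411 + 0.232098) / 0.596451 = 0.713402
d₂ = d₁ − σ√T = 0.713402 − 0.596451 = 0.116951
e^{−rT} = 0.947223
N(d₁) = 0.762202,  N(d₂) = 0.546551
price = S·N(d₁) − K·e^{−rT}·N(d₂) = 76.021987 − 42.555351 = 33.466636

price(DEF call K=125.73) = 30.343598
price(GHJ call K=82.2) = 33.466636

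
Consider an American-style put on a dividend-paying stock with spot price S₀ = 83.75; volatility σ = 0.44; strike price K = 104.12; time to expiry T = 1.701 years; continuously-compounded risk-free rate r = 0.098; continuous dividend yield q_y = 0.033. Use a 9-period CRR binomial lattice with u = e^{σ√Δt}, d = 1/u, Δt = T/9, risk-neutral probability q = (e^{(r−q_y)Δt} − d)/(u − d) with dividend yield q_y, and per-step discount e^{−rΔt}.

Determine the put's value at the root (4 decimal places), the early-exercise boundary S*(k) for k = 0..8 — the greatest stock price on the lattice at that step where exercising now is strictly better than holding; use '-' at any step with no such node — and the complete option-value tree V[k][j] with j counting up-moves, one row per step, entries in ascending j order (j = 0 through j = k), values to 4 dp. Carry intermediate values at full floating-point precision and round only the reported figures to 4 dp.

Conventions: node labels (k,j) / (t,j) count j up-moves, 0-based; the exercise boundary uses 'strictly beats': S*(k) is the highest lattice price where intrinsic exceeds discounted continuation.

params: Δt=0.18900 u=1.21081 d=0.82590 q=0.48444 e^(-rΔt)=0.98165
t_9 payoffs: 89.1468 82.1686 71.9381 56.9396 34.9512 2.7150 0.0000 0.0000 0.0000 0.0000
t_8: node(8,0) S=18.1296 payoff=85.9904 vs cont=84.1923 → 85.9904 [stop]  node(8,1) S=26.5789 payoff=77.5411 vs cont=75.7956 → 77.5411 [stop]  node(8,2) S=38.9661 payoff=65.1539 vs cont=63.4854 → 65.1539 [stop]  node(8,3) S=57.1263 payoff=46.9937 vs cont=45.4382 → 46.9937 [stop]  node(8,4) S=83.7500 payoff=20.3700 vs cont=18.9800 → 20.3700 [stop]  node(8,5) S=122.7818 payoff=0.0000 vs cont=1.3741 → 1.3741 [wait]  node(8,6) S=180.0043 payoff=0.0000 vs cont=0.0000 → 0.0000 [wait]  node(8,7) S=263.8955 payoff=0.0000 vs cont=0.0000 → 0.0000 [wait]  node(8,8) S=386.8843 payoff=0.0000 vs cont=0.0000 → 0.0000 [wait]  ⇒ S*(8)=83.7500
t_7: node(7,0) S=21.9514 payoff=82.1686 vs cont=80.3943 → 82.1686 [stop]  node(7,1) S=32.1819 payoff=71.9381 vs cont=70.2274 → 71.9381 [stop]  node(7,2) S=47.1804 payoff=56.9396 vs cont=55.3222 → 56.9396 [stop]  node(7,3) S=69.1688 payoff=34.9512 vs cont=33.4705 → 34.9512 [stop]  node(7,4) S=101.4050 payoff=2.7150 vs cont=10.9627 → 10.9627 [wait]  node(7,5) S=148.6649 payoff=0.0000 vs cont=0.6954 → 0.6954 [wait]  node(7,6) S=217.9503 payoff=0.0000 vs cont=0.0000 → 0.0000 [wait]  node(7,7) S=319.5262 payoff=0.0000 vs cont=0.0000 → 0.0000 [wait]  ⇒ S*(7)=69.1688
t_6: node(6,0) S=26.5789 payoff=77.5411 vs cont=75.7956 → 77.5411 [stop]  node(6,1) S=38.9661 payoff=65.1539 vs cont=63.4854 → 65.1539 [stop]  node(6,2) S=57.1263 payoff=46.9937 vs cont=45.4382 → 46.9937 [stop]  node(6,3) S=83.7500 payoff=20.3700 vs cont=22.9021 → 22.9021 [wait]  node(6,4) S=122.7818 payoff=0.0000 vs cont=5.8790 → 5.8790 [wait]  node(6,5) S=180.0043 payoff=0.0000 vs cont=0.3520 → 0.3520 [wait]  node(6,6) S=263.8955 payoff=0.0000 vs cont=0.0000 → 0.0000 [wait]  ⇒ S*(6)=57.1263
t_5: node(5,0) S=32.1819 payoff=71.9381 vs cont=70.2274 → 71.9381 [stop]  node(5,1) S=47.1804 payoff=56.9396 vs cont=55.3222 → 56.9396 [stop]  node(5,2) S=69.1688 payoff=34.9512 vs cont=34.6746 → 34.9512 [stop]  node(5,3) S=101.4050 payoff=2.7150 vs cont=14.3865 → 14.3865 [wait]  node(5,4) S=148.6649 payoff=0.0000 vs cont=3.1427 → 3.1427 [wait]  node(5,5) S=217.9503 payoff=0.0000 vs cont=0.1781 → 0.1781 [wait]  ⇒ S*(5)=69.1688
t_4: node(4,0) S=38.9661 payoff=65.1539 vs cont=63.4854 → 65.1539 [stop]  node(4,1) S=57.1263 payoff=46.9937 vs cont=45.4382 → 46.9937 [stop]  node(4,2) S=83.7500 payoff=20.3700 vs cont=24.5303 → 24.5303 [wait]  node(4,3) S=122.7818 payoff=0.0000 vs cont=8.7756 → 8.7756 [wait]  node(4,4) S=180.0043 payoff=0.0000 vs cont=1.6752 → 1.6752 [wait]  ⇒ S*(4)=57.1263
t_3: node(3,0) S=47.1804 payoff=56.9396 vs cont=55.3222 → 56.9396 [stop]  node(3,1) S=69.1688 payoff=34.9512 vs cont=35.4489 → 35.4489 [wait]  node(3,2) S=101.4050 payoff=2.7150 vs cont=16.5880 → 16.5880 [wait]  node(3,3) S=148.6649 payoff=0.0000 vs cont=5.2380 → 5.2380 [wait]  ⇒ S*(3)=47.1804
t_2: node(2,0) S=57.1263 payoff=46.9937 vs cont=45.6749 → 46.9937 [stop]  node(2,1) S=83.7500 payoff=20.3700 vs cont=25.8291 → 25.8291 [wait]  node(2,2) S=122.7818 payoff=0.0000 vs cont=10.8861 → 10.8861 [wait]  ⇒ S*(2)=57.1263
t_1: node(1,0) S=69.1688 payoff=34.9512 vs cont=36.0666 → 36.0666 [wait]  node(1,1) S=101.4050 payoff=2.7150 vs cont=18.2490 → 18.2490 [wait]  ⇒ S*(1)=-
t_0: node(0,0) S=83.7500 payoff=20.3700 vs cont=26.9316 → 26.9316 [wait]  ⇒ S*(0)=-

price = 26.9316
boundary = - - 57.1263 47.1804 57.1263 69.1688 57.1263 69.1688 83.7500
tree:
26.9316
36.0666 18.2490
46.9937 25.8291 10.8861
56.9396 35.4489 16.5880 5.2380
65.1539 46.9937 24.5303 8.7756 1.6752
71.9381 56.9396 34.9512 14.3865 3.1427 0.1781
77.5411 65.1539 46.9937 22.9021 5.8790 0.3520 0.0000
82.1686 71.9381 56.9396 34.9512 10.9627 0.6954 0.0000 0.0000
85.9904 77.5411 65.1539 46.9937 20.3700 1.3741 0.0000 0.0000 0.0000
89.1468 82.1686 71.9381 56.9396 34.9512 2.7150 0.0000 0.0000 0.0000 0.0000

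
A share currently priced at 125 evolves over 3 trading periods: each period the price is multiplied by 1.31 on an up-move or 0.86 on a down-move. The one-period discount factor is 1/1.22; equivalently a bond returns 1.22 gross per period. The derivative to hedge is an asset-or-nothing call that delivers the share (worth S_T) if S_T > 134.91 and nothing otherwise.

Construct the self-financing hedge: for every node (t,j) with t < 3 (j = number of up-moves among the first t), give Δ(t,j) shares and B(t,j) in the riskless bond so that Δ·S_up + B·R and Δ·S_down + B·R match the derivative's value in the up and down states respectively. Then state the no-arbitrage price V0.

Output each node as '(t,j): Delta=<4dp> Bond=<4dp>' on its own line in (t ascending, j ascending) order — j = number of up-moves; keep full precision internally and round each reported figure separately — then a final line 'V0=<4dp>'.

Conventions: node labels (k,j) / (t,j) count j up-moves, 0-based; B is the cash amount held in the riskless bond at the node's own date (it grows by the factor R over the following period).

(0,0): Delta=1.4430 Bond=-62.1309
(1,0): Delta=2.5007 Bond=-189.4992
(1,1): Delta=1.2694 Bond=-47.3748
(2,0): Delta=0.0000 Bond=0.0000
(2,1): Delta=2.9111 Bond=-288.9862
(2,2): Delta=1.0000 Bond=0.0000
V0=118.2469

Arbitrage-free pricing uses the up-move probability p* = (R−d)/(u−d) = 0.8000, discounting each step at R = 1.22.
Expiry values: V(3,0)=0.0000, V(3,1)=0.0000, V(3,2)=184.4808, V(3,3)=281.0114
Node (2,0) S=92.4500: V=(p*·0.0000+(1−p*)·0.0000)/1.22=0.0000; Δ=(0.0000−0.0000)/(121.1095−79.5070)=0.0000; B=V−Δ·S=0.0000
Node (2,1) S=140.8250: V=(p*·184.4808+(1−p*)·0.0000)/1.22=120.9710; Δ=(184.4808−0.0000)/(184.4808−121.1095)=2.9111; B=V−Δ·S=-288.9862
Node (2,2) S=214.5125: V=(p*·281.0114+(1−p*)·184.4808)/1.22=214.5125; Δ=(281.0114−184.4808)/(281.0114−184.4808)=1.0000; B=V−Δ·S=0.0000
Node (1,0) S=107.5000: V=(p*·120.9710+(1−p*)·0.0000)/1.22=79.3252; Δ=(120.9710−0.0000)/(140.8250−92.4500)=2.5007; B=V−Δ·S=-189.4992
Node (1,1) S=163.7500: V=(p*·214.5125+(1−p*)·120.9710)/1.22=160.4952; Δ=(214.5125−120.9710)/(214.5125−140.8250)=1.2694; B=V−Δ·S=-47.3748
Node (0,0) S=125.0000: V=(p*·160.4952+(1−p*)·79.3252)/1.22=118.2469; Δ=(160.4952−79.3252)/(163.7500−107.5000)=1.4430; B=V−Δ·S=-62.1309
As a check, the time-0 holding Δ(0,0)·S0 + B(0,0) comes to 118.2469 — exactly V0.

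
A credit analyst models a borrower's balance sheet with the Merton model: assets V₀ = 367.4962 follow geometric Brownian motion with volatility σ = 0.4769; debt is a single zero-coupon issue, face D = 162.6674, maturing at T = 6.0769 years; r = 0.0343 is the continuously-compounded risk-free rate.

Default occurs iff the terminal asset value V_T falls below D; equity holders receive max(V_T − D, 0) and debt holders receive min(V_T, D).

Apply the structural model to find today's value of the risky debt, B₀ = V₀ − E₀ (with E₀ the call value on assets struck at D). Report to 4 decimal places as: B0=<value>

Apply the equity-as-call identities (strike 162.6674, horizon 6.0769 years):
d₁ = [ln(V₀/D) + (r + σ²/2)T] / (σ√T)
   = [ln(367.4962/162.6674) + (0.0343 + 0.5·0.4769²)·6.0769] / (0.4769·√6.0769)
   = [0.815005 + 0.899483] / 1.175624 = 1.458365
d₂ = d₁ − σ√T = 1.458365 − 1.175624 = 0.282741
N(d₁) = 0.927630,  N(d₂) = 0.611312,  e^(−rT) = 0.811852
E₀ = V₀·N(d₁) − D·e^(−rT)·N(d₂)
   = 367.4962·0.927630 − 162.6674·0.811852·0.611312 = 260.169496
B₀ = V₀ − E₀ = 367.4962 − 260.169496 = 107.326704

B0=107.3267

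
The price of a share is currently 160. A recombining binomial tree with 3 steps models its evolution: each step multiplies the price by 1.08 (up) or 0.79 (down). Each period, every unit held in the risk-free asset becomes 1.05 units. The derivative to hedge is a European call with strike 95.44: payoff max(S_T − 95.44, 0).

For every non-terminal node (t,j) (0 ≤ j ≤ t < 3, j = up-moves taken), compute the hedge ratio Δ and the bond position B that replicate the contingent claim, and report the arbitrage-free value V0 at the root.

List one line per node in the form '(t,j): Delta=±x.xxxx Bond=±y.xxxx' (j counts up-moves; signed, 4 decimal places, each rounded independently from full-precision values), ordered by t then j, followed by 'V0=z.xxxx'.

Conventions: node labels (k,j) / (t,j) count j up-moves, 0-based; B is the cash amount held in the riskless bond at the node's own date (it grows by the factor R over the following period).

Under the risk-neutral measure, an up-move has probability p* = (R−d)/(u−d) = 0.8966 and values discount at R = 1.05.
Terminal payoffs: V(3,0)=0.0000, V(3,1)=12.4045, V(3,2)=51.9930, V(3,3)=106.1139
(2,0): S=99.8560. Δ = (V_up−V_dn)/(S_up−S_dn) = (12.4045−0.0000)/(107.8445−78.8862) = 0.4284. V = [p*·12.4045 + (1−p*)·0.0000]/1.05 = 10.5917. B = V − Δ·S = -32.1824.
(2,1): S=136.5120. Δ = (V_up−V_dn)/(S_up−S_dn) = (51.9930−12.4045)/(147.4330−107.8445) = 1.0000. V = [p*·51.9930 + (1−p*)·12.4045]/1.05 = 45.6168. B = V − Δ·S = -90.8952.
(2,2): S=186.6240. Δ = (V_up−V_dn)/(S_up−S_dn) = (106.1139−51.9930)/(201.5539−147.4330) = 1.0000. V = [p*·106.1139 + (1−p*)·51.9930]/1.05 = 95.7288. B = V − Δ·S = -90.8952.
(1,0): S=126.4000. Δ = (V_up−V_dn)/(S_up−S_dn) = (45.6168−10.5917)/(136.5120−99.8560) = 0.9555. V = [p*·45.6168 + (1−p*)·10.5917]/1.05 = 39.9938. B = V − Δ·S = -80.7824.
(1,1): S=172.8000. Δ = (V_up−V_dn)/(S_up−S_dn) = (95.7288−45.6168)/(186.6240−136.5120) = 1.0000. V = [p*·95.7288 + (1−p*)·45.6168]/1.05 = 86.2331. B = V − Δ·S = -86.5669.
(0,0): S=160.0000. Δ = (V_up−V_dn)/(S_up−S_dn) = (86.2331−39.9938)/(172.8000−126.4000) = 0.9965. V = [p*·86.2331 + (1−p*)·39.9938]/1.05 = 77.5712. B = V − Δ·S = -81.8748.
As a check, the time-0 holding Δ(0,0)·S0 + B(0,0) comes to 77.5712 — exactly V0.

(0,0): Delta=0.9965 Bond=-81.8748
(1,0): Delta=0.9555 Bond=-80.7824
(1,1): Delta=1.0000 Bond=-86.5669
(2,0): Delta=0.4284 Bond=-32.1824
(2,1): Delta=1.0000 Bond=-90.8952
(2,2): Delta=1.0000 Bond=-90.8952
V0=77.5712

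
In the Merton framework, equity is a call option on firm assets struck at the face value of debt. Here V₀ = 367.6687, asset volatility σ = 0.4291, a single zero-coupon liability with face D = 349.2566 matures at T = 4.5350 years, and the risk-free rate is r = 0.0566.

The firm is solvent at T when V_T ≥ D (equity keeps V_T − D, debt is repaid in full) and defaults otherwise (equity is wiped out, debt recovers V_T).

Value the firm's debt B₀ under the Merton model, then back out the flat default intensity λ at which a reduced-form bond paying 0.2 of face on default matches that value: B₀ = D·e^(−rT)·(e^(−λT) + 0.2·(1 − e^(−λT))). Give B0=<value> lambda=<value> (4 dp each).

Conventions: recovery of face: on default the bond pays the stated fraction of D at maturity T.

Work the structural quantities from V₀ = 367.6687 against face 349.2566:
d₁ = [ln(V₀/D) + (r + σ²/2)T] / (σ√T)
   = [ln(367.6687/349.2566) + (0.0566 + 0.5·0.4291²)·4.5350] / (0.4291·√4.5350)
   = [0.051375 + 0.674189] / 0.913792 = 0.794015
d₂ = d₁ − σ√T = 0.794015 − 0.913792 = -0.119777
N(d₁) = 0.786407,  N(d₂) = 0.452330,  e^(−rT) = 0.773615
E₀ = V₀·N(d₁) − D·e^(−rT)·N(d₂)
   = 367.6687·0.786407 − 349.2566·0.773615·0.452330 = 166.921993
B₀ = V₀ − E₀ = 367.6687 − 166.921993 = 200.746707
e^(−λT) = (B₀·e^(rT)/D − 0.2)/(1 − 0.2) = (200.7467·1.292633/349.2566 − 0.2)/0.8 = 0.67872887
λ = −ln(0.67872887)/4.5350 = 0.085454

B0=200.7467 lambda=0.0855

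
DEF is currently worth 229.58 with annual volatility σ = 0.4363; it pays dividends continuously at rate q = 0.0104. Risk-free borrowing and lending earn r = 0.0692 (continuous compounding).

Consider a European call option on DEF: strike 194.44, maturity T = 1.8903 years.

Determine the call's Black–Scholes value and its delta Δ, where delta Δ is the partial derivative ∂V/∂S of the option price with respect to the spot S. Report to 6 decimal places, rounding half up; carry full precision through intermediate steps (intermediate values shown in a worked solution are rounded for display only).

price = 78.617986
Δ = 0.761893

σ√T = 0.4363·√1.8903 = 0.599861
d₁ = (ln(S/K) + (r−q+σ²/2)T) / (σ√T) = (ln(229.58/194.44) + (0.0692−0.0104+0.4363²/2)·1.8903) / 0.599861 = (0.166128 + 0.291066) / 0.599861 = 0.762167
d₂ = d₁ − σ√T = 0.762167 − 0.599861 = 0.162306
e^{−rT} = 0.877386
e^{−qT} = 0.980533
N(d₁) = 0.777020,  N(d₂) = 0.564468
Call price V = S·e^{−qT}·N(d₁) − K·e^{−rT}·N(d₂) = 174.915496 − 96.297509 = 78.617986
Δ = e^{−qT}·N(d₁) = 0.761893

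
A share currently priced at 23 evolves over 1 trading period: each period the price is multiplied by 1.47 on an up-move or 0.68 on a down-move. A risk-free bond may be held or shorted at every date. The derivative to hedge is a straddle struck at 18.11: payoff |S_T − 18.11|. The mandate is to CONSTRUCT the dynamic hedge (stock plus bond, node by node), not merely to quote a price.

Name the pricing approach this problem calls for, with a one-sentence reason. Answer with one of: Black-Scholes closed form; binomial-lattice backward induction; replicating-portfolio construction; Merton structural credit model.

Key observation: the deliverable is the dynamic trading strategy on the 1-step tree (spot 23, moves 1.47 and 0.68), so the valuation must go through the node-by-node replicating-portfolio solve.

framework: replicating-portfolio construction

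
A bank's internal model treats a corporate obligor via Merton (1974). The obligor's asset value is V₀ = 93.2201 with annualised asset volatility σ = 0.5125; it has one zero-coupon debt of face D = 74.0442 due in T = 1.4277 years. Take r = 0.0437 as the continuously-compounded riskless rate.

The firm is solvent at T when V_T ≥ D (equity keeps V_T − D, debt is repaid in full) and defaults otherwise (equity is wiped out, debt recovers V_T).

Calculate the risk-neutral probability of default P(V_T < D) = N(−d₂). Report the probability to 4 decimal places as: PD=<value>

Equity is a call on the firm's assets struck at D = 74.0442:
d₁ = [ln(V₀/D) + (r + σ²/2)T] / (σ√T)
   = [ln(93.2201/74.0442) + (0.0437 + 0.5·0.5125²)·1.4277] / (0.5125·√1.4277)
   = [0.230301 + 0.249888] / 0.612368 = 0.784151
d₂ = d₁ − σ√T = 0.784151 − 0.612368 = 0.171783
risk-neutral PD = N(−d₂) = N(-0.171783) = 0.431804

PD=0.4318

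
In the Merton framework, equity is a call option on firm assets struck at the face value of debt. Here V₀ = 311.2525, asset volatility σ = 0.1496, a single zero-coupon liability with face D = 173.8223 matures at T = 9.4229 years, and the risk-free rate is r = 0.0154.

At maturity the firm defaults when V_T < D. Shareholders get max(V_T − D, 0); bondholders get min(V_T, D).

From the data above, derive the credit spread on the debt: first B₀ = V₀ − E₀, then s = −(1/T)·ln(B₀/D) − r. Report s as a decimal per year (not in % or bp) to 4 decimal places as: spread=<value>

With assets at 311.2525 and a single debt payment of 173.8223 at 9.4229 years:
d₁ = [ln(V₀/D) + (r + σ²/2)T] / (σ√T)
   = [ln(311.2525/173.8223) + (0.0154 + 0.5·0.1496²)·9.4229] / (0.1496·√9.4229)
   = [0.582571 + 0.250556] / 0.459223 = 1.814208
d₂ = d₁ − σ√T = 1.814208 − 0.459223 = 1.354985
N(d₁) = 0.965177,  N(d₂) = 0.912289,  e^(−rT) = 0.864925
E₀ = V₀·N(d₁) − D·e^(−rT)·N(d₂)
   = 311.2525·0.965177 − 173.8223·0.864925·0.912289 = 163.257360
B₀ = V₀ − E₀ = 311.2525 − 163.257360 = 147.995140
spread = −(1/T)·ln(B₀/D) − r = −(1/9.4229)·ln(147.995140/173.8223) − 0.0154 = 0.00167055

spread=0.0017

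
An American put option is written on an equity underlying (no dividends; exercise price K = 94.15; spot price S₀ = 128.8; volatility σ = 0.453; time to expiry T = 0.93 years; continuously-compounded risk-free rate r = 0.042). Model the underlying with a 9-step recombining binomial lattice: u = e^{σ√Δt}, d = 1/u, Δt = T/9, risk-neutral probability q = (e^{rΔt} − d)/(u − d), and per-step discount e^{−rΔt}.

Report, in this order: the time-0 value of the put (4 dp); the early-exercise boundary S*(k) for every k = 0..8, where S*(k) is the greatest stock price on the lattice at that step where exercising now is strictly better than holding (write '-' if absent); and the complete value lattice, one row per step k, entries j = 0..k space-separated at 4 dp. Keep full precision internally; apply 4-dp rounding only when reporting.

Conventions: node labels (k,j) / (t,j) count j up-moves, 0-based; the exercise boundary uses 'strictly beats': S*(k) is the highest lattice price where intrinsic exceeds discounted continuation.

price = 5.9534
boundary = - - - - - - 53.7609 62.1882 71.9365
tree:
5.9534
8.8129 2.8915
12.7455 4.6077 1.0476
17.9379 7.2034 1.8212 0.2142
24.4520 11.0025 3.1289 0.4126 0.0000
32.1094 16.3302 5.2971 0.7948 0.0000 0.0000
40.3891 23.3790 8.7976 1.5308 0.0000 0.0000 0.0000
47.6744 31.9618 14.2389 2.9483 0.0000 0.0000 0.0000 0.0000
53.9725 40.3891 22.2135 5.6785 0.0000 0.0000 0.0000 0.0000 0.0000
59.4171 47.6744 31.9618 10.9370 0.0000 0.0000 0.0000 0.0000 0.0000 0.0000

Δt=0.10333  u=1.15676  d=0.86449  q=0.47854  discount=0.99567
step 9 (expiry): payoffs max(K−S,0) = 59.4171 47.6744 31.9618 10.9370 0.0000 0.0000 0.0000 0.0000 0.0000 0.0000
step 8: (k=8,j=0): S=40.1775, K−S=53.9725, hold=53.5647 ⇒ V=53.9725 exercise | (k=8,j=1): S=53.7609, K−S=40.3891, hold=39.9814 ⇒ V=40.3891 exercise | (k=8,j=2): S=71.9365, K−S=22.2135, hold=21.8057 ⇒ V=22.2135 exercise | (k=8,j=3): S=96.2571, K−S=0.0000, hold=5.6785 ⇒ V=5.6785 continue | (k=8,j=4): S=128.8000, K−S=0.0000, hold=0.0000 ⇒ V=0.0000 continue | (k=8,j=5): S=172.3451, K−S=0.0000, hold=0.0000 ⇒ V=0.0000 continue | (k=8,j=6): S=230.6122, K−S=0.0000, hold=0.0000 ⇒ V=0.0000 continue | (k=8,j=7): S=308.5783, K−S=0.0000, hold=0.0000 ⇒ V=0.0000 continue | (k=8,j=8): S=412.9035, K−S=0.0000, hold=0.0000 ⇒ V=0.0000 continue  boundary S*=71.9365
step 7: (k=7,j=0): S=46.4756, K−S=47.6744, hold=47.2667 ⇒ V=47.6744 exercise | (k=7,j=1): S=62.1882, K−S=31.9618, hold=31.5541 ⇒ V=31.9618 exercise | (k=7,j=2): S=83.2130, K−S=10.9370, hold=14.2389 ⇒ V=14.2389 continue | (k=7,j=3): S=111.3459, K−S=0.0000, hold=2.9483 ⇒ V=2.9483 continue | (k=7,j=4): S=148.9901, K−S=0.0000, hold=0.0000 ⇒ V=0.0000 continue | (k=7,j=5): S=199.3612, K−S=0.0000, hold=0.0000 ⇒ V=0.0000 continue | (k=7,j=6): S=266.7619, K−S=0.0000, hold=0.0000 ⇒ V=0.0000 continue | (k=7,j=7): S=356.9496, K−S=0.0000, hold=0.0000 ⇒ V=0.0000 continue  boundary S*=62.1882
step 6: (k=6,j=0): S=53.7609, K−S=40.3891, hold=39.9814 ⇒ V=40.3891 exercise | (k=6,j=1): S=71.9365, K−S=22.2135, hold=23.3790 ⇒ V=23.3790 continue | (k=6,j=2): S=96.2571, K−S=0.0000, hold=8.7976 ⇒ V=8.7976 continue | (k=6,j=3): S=128.8000, K−S=0.0000, hold=1.5308 ⇒ V=1.5308 continue | (k=6,j=4): S=172.3451, K−S=0.0000, hold=0.0000 ⇒ V=0.0000 continue | (k=6,j=5): S=230.6122, K−S=0.0000, hold=0.0000 ⇒ V=0.0000 continue | (k=6,j=6): S=308.5783, K−S=0.0000, hold=0.0000 ⇒ V=0.0000 continue  boundary S*=53.7609
step 5: (k=5,j=0): S=62.1882, K−S=31.9618, hold=32.1094 ⇒ V=32.1094 continue | (k=5,j=1): S=83.2130, K−S=10.9370, hold=16.3302 ⇒ V=16.3302 continue | (k=5,j=2): S=111.3459, K−S=0.0000, hold=5.2971 ⇒ V=5.2971 continue | (k=5,j=3): S=148.9901, K−S=0.0000, hold=0.7948 ⇒ V=0.7948 continue | (k=5,j=4): S=199.3612, K−S=0.0000, hold=0.0000 ⇒ V=0.0000 continue | (k=5,j=5): S=266.7619, K−S=0.0000, hold=0.0000 ⇒ V=0.0000 continue  boundary S*=-
step 4: (k=4,j=0): S=71.9365, K−S=22.2135, hold=24.4520 ⇒ V=24.4520 continue | (k=4,j=1): S=96.2571, K−S=0.0000, hold=11.0025 ⇒ V=11.0025 continue | (k=4,j=2): S=128.8000, K−S=0.0000, hold=3.1289 ⇒ V=3.1289 continue | (k=4,j=3): S=172.3451, K−S=0.0000, hold=0.4126 ⇒ V=0.4126 continue | (k=4,j=4): S=230.6122, K−S=0.0000, hold=0.0000 ⇒ V=0.0000 continue  boundary S*=-
step 3: (k=3,j=0): S=83.2130, K−S=10.9370, hold=17.9379 ⇒ V=17.9379 continue | (k=3,j=1): S=111.3459, K−S=0.0000, hold=7.2034 ⇒ V=7.2034 continue | (k=3,j=2): S=148.9901, K−S=0.0000, hold=1.8212 ⇒ V=1.8212 continue | (k=3,j=3): S=199.3612, K−S=0.0000, hold=0.2142 ⇒ V=0.2142 continue  boundary S*=-
step 2: (k=2,j=0): S=96.2571, K−S=0.0000, hold=12.7455 ⇒ V=12.7455 continue | (k=2,j=1): S=128.8000, K−S=0.0000, hold=4.6077 ⇒ V=4.6077 continue | (k=2,j=2): S=172.3451, K−S=0.0000, hold=1.0476 ⇒ V=1.0476 continue  boundary S*=-
step 1: (k=1,j=0): S=111.3459, K−S=0.0000, hold=8.8129 ⇒ V=8.8129 continue | (k=1,j=1): S=148.9901, K−S=0.0000, hold=2.8915 ⇒ V=2.8915 continue  boundary S*=-
step 0: (k=0,j=0): S=128.8000, K−S=0.0000, hold=5.9534 ⇒ V=5.9534 continue  boundary S*=-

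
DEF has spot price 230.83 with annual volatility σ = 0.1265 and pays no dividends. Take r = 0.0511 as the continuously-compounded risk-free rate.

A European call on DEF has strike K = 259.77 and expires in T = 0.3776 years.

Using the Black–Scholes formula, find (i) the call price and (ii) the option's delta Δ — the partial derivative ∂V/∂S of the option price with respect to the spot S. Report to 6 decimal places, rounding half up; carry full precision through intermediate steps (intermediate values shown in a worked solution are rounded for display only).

σ√T = 0.1265·√0.3776 = 0.077733
d₁ = (ln(S/K) + (r+σ²/2)T) / (σ√T) = (ln(230.83/259.77) + (0.0511+0.1265²/2)·0.3776) / 0.077733 = (-0.118115 + 0.022317) / 0.077733 = -1.232402
d₂ = d₁ − σ√T = -1.232402 − 0.077733 = -1.310135
e^{−rT} = 0.980890
N(d₁) = 0.108900,  N(d₂) = 0.095075
Call price V = S·N(d₁) − K·e^{−rT}·N(d₂) = 25.137274 − 24.225672 = 0.911602
Δ = N(d₁) = 0.108900

price = 0.911602
Δ = 0.108900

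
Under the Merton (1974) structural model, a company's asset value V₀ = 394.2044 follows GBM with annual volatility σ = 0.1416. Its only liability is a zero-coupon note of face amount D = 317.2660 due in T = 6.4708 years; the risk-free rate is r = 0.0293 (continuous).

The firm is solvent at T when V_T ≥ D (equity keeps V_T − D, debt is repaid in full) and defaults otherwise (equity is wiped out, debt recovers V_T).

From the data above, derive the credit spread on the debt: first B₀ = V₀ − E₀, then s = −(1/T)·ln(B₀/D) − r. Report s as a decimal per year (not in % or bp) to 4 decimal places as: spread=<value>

With assets at 394.2044 and a single debt payment of 317.2660 at 6.4708 years:
d₁ = [ln(V₀/D) + (r + σ²/2)T] / (σ√T)
   = [ln(394.2044/317.2660) + (0.0293 + 0.5·0.1416²)·6.4708] / (0.1416·√6.4708)
   = [0.217129 + 0.254466] / 0.360199 = 1.309263
d₂ = d₁ − σ√T = 1.309263 − 0.360199 = 0.949064
N(d₁) = 0.904777,  N(d₂) = 0.828706,  e^(−rT) = 0.827295
E₀ = V₀·N(d₁) − D·e^(−rT)·N(d₂)
   = 394.2044·0.904777 − 317.2660·0.827295·0.828706 = 139.154722
B₀ = V₀ − E₀ = 394.2044 − 139.154722 = 255.049678
spread = −(1/T)·ln(B₀/D) − r = −(1/6.4708)·ln(255.049678/317.2660) − 0.0293 = 0.00443342

spread=0.0044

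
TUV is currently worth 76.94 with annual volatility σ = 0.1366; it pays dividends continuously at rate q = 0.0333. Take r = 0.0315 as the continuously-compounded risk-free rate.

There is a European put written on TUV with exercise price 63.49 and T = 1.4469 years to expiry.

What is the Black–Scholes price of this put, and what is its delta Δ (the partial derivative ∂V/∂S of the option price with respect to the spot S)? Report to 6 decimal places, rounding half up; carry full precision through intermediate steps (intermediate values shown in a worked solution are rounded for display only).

σ√T = 0.1366·√1.4469 = 0.164312
d₁ = (ln(S/K) + (r−q+σ²/2)T) / (σ√T) = (ln(76.94/63.49) + (0.0315−0.0333+0.1366²/2)·1.4469) / 0.164312 = (0.192143 + 0.010895) / 0.164312 = 1.235686
d₂ = d₁ − σ√T = 1.235686 − 0.164312 = 1.071374
e^{−rT} = 0.955446
e^{−qT} = 0.952961
N(−d₁) = 0.108288,  N(−d₂) = 0.142001
Put price V = K·e^{−rT}·N(−d₂) − S·e^{−qT}·N(−d₁) = 8.613943 − 7.939738 = 0.674204
Δ = −e^{−qT}·N(−d₁) = -0.103194

price = 0.674204
Δ = -0.103194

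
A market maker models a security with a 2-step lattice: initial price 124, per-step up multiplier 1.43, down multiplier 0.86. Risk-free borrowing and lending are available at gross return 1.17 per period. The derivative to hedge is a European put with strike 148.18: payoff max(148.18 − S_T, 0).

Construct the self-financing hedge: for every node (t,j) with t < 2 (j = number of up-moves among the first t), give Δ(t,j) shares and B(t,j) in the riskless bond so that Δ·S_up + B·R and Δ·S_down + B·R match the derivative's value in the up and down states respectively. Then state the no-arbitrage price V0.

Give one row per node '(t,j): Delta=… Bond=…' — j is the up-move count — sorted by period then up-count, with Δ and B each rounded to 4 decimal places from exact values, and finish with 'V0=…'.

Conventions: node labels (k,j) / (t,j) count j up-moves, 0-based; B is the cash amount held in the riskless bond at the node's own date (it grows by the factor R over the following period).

Under the risk-neutral measure, an up-move has probability p* = (R−d)/(u−d) = 0.5439 and values discount at R = 1.17.
Terminal payoffs: V(2,0)=56.4696, V(2,1)=0.0000, V(2,2)=0.0000
  t=1,j=0: stock 106.6400 → up 152.4952 (V=0.0000), down 91.7104 (V=56.4696). Price 22.0154; hedge Δ=-0.9290, bond B=121.0849.
  t=1,j=1: stock 177.3200 → up 253.5676 (V=0.0000), down 152.4952 (V=0.0000). Price 0.0000; hedge Δ=0.0000, bond B=0.0000.
  t=0,j=0: stock 124.0000 → up 177.3200 (V=0.0000), down 106.6400 (V=22.0154). Price 8.5830; hedge Δ=-0.3115, bond B=47.2066.
Check: Δ(0,0)·S0 + B(0,0) = 8.5830 = V0.

(0,0): Delta=-0.3115 Bond=47.2066
(1,0): Delta=-0.9290 Bond=121.0849
(1,1): Delta=0.0000 Bond=0.0000
V0=8.5830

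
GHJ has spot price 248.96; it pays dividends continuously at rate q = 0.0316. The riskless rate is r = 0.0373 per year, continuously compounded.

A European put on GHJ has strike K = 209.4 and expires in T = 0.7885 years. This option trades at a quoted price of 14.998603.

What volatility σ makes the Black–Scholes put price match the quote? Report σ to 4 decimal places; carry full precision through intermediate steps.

sigma = 0.3928

At σ = 0.3928 the Black–Scholes value reproduces the quote:
σ√T = 0.3928·√0.7885 = 0.348797
d₁ = (ln(S/K) + (r−q+σ²/2)T) / (σ√T) = (ln(248.96/209.4) + (0.0373−0.0316+0.3928²/2)·0.7885) / 0.348797 = (0.173046 + 0.065324) / 0.348797 = 0.683407
d₂ = d₁ − σ√T = 0.683407 − 0.348797 = 0.334610
e^{−rT} = 0.971017
e^{−qT} = 0.975391
N(−d₁) = 0.247175,  N(−d₂) = 0.368960
V = K·e^{−rT}·N(−d₂) − S·e^{−qT}·N(−d₁) = 75.020943 − 60.022340 = 14.998603 (the quoted price), and the Black–Scholes price is strictly increasing in σ, so σ is unique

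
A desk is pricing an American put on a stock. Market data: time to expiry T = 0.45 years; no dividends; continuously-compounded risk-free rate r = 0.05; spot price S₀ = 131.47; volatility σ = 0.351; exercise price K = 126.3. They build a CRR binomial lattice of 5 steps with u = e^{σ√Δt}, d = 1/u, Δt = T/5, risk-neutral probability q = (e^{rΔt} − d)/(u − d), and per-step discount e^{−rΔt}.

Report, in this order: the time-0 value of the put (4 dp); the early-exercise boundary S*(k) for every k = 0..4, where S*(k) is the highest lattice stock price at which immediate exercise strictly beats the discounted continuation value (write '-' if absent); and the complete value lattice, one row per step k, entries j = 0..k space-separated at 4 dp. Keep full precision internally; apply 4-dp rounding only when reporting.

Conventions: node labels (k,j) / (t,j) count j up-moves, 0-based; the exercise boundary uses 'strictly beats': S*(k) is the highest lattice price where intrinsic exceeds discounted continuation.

price = 9.0587
boundary = - - - 95.8590 106.5036
tree:
9.0587
14.0891 4.0108
21.1788 6.9868 1.0122
30.4410 11.9252 2.0137 0.0000
40.0217 19.7964 4.0061 0.0000 0.0000
48.6448 30.4410 7.9698 0.0000 0.0000 0.0000

Δt=0.09000, u=1.11104, d=0.90005, q=0.49508, disc=e^(-rΔt)=0.99551
k=5 terminal: V=max(K-S,0) → 48.6448 30.4410 7.9698 0.0000 0.0000 0.0000
k=4: j=0 S=86.2783 intr=40.0217 cont=39.4546 V=40.0217[EX]; j=1 S=106.5036 intr=19.7964 cont=19.2293 V=19.7964[EX]; j=2 S=131.4700 intr=0.0000 cont=4.0061 V=4.0061[hold]; j=3 S=162.2890 intr=0.0000 cont=0.0000 V=0.0000[hold]; j=4 S=200.3325 intr=0.0000 cont=0.0000 V=0.0000[hold]  S*(4)=106.5036
k=3: j=0 S=95.8590 intr=30.4410 cont=29.8739 V=30.4410[EX]; j=1 S=118.3302 intr=7.9698 cont=11.9252 V=11.9252[hold]; j=2 S=146.0689 intr=0.0000 cont=2.0137 V=2.0137[hold]; j=3 S=180.3102 intr=0.0000 cont=0.0000 V=0.0000[hold]  S*(3)=95.8590
k=2: j=0 S=106.5036 intr=19.7964 cont=21.1788 V=21.1788[hold]; j=1 S=131.4700 intr=0.0000 cont=6.9868 V=6.9868[hold]; j=2 S=162.2890 intr=0.0000 cont=1.0122 V=1.0122[hold]  S*(2)=-
k=1: j=0 S=118.3302 intr=7.9698 cont=14.0891 V=14.0891[hold]; j=1 S=146.0689 intr=0.0000 cont=4.0108 V=4.0108[hold]  S*(1)=-
k=0: j=0 S=131.4700 intr=0.0000 cont=9.0587 V=9.0587[hold]  S*(0)=-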